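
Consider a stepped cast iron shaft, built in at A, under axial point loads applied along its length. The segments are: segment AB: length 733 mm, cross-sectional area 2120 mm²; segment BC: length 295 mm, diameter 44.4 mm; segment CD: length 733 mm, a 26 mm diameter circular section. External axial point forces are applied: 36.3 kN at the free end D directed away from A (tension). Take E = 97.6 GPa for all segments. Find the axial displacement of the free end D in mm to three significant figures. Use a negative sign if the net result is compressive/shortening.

0.713 mm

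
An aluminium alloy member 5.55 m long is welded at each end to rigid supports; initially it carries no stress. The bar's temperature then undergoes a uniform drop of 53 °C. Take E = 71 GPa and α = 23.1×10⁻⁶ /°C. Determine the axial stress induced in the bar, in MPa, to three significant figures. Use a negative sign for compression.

Free thermal expansion αLΔT = 23.1e-6 · 5550 · -53 = -6.795 mm.
The walls impose strain ε = −(-6.795)/5550 = 1.2243e-03; σ = Eε = 71000 · 1.2243e-03 = 86.93 MPa.

86.9 MPa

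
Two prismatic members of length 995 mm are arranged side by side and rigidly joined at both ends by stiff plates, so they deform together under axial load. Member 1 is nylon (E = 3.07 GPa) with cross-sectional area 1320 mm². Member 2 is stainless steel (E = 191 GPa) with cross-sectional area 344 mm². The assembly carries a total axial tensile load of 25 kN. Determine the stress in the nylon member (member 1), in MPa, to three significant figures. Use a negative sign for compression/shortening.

1.10 MPa

Equal strain + equilibrium ⇒ each member carries load in proportion to AE: A₁E₁ = 4052000 N, A₂E₂ = 65700000 N, ΣAE = 69760000 N.
σ₁ = P·E₁/ΣAE = 25000·3070/69760000 = 1.1 MPa.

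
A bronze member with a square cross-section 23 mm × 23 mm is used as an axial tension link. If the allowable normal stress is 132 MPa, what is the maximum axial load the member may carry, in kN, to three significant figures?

A = 529 mm².
P_max = σ_allow · A = 132 · 529 = 69830 N = 69.83 kN.

69.8 kN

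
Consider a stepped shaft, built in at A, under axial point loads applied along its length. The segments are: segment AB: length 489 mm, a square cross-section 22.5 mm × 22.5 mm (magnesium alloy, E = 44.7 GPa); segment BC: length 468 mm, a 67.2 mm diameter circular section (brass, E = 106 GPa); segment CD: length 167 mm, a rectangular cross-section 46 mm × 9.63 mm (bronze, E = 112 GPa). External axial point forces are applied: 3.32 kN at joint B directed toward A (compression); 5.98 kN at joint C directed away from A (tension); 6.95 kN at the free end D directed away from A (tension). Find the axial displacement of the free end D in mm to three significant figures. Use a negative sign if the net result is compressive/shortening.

0.247 mm

Internal axial forces (sectioning from the free end, tension +): N_CD = 6.95 kN, N_BC = 12.93 kN, N_AB = 9.61 kN.
A_AB = 506.2 mm².
A_BC = 3547 mm².
A_CD = 443 mm².
δ_AB = 9610·489/(506.2·44700) = 0.2077 mm
δ_BC = 12930·468/(3547·106000) = 0.0161 mm
δ_CD = 6950·167/(443·112000) = 0.02339 mm
δ = Σδ_i = 0.2472 mm.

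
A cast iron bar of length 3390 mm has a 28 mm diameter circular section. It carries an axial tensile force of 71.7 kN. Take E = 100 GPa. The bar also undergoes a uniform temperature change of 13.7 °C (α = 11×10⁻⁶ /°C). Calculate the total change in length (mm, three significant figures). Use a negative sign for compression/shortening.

4.46 mm

A = 615.8 mm².
δ_mech = NL/(AE) = 71700·3390/(615.8·100000) = 3.947 mm.
δ_thermal = αLΔT = 11e-6·3390·13.7 = 0.5109 mm.
δ = δ_mech + δ_thermal = 4.458 mm.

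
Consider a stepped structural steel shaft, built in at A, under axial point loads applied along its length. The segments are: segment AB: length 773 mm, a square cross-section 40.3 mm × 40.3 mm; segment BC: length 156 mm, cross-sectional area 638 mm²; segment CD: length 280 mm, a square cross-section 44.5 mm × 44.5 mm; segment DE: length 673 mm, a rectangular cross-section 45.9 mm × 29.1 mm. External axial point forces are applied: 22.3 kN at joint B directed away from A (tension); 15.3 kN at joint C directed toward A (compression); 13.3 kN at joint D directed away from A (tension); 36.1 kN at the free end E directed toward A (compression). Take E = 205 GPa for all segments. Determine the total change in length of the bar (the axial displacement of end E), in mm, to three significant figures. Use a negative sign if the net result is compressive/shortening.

-0.187 mm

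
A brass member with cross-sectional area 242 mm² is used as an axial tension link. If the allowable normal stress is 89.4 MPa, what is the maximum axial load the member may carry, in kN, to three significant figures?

P_max = σ_allow · A = 89.4 · 242 = 21630 N = 21.63 kN.

21.6 kN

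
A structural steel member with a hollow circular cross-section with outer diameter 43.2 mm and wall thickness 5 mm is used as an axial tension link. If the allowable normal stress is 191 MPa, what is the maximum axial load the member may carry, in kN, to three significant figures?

A = 600 mm².
P_max = σ_allow · A = 191 · 600 = 114600 N = 114.6 kN.

115 kN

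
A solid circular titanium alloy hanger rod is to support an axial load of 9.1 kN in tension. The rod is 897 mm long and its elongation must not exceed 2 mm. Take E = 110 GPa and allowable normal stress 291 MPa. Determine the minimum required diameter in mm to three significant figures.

6.87 mm

Required area A ≥ P/σ_allow = 9100/291 = 31.27 mm².
For a solid circular section, d ≥ √(4A/π) = 6.31 mm.
Elongation limit: A ≥ PL/(Eδ_allow) = 9100·897/(110000·2) = 37.1 mm² ⇒ d ≥ 6.873 mm.
The elongation limit governs.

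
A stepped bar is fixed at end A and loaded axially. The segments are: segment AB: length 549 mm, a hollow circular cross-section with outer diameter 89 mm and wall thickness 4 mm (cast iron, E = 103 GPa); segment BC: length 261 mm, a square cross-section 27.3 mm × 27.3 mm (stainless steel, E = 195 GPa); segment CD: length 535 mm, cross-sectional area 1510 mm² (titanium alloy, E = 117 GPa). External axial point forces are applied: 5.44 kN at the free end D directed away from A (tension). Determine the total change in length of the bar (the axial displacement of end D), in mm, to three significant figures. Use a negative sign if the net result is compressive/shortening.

0.0534 mm

Internal axial forces (sectioning from the free end, tension +): N_CD = 5.44 kN, N_BC = 5.44 kN, N_AB = 5.44 kN.
A_AB = 1068 mm².
A_BC = 745.3 mm².
δ_AB = 5440·549/(1068·103000) = 0.02715 mm
δ_BC = 5440·261/(745.3·195000) = 0.00977 mm
δ_CD = 5440·535/(1510·117000) = 0.01647 mm
δ = Σδ_i = 0.05339 mm.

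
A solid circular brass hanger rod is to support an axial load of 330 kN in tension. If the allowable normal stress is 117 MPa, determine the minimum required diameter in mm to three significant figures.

Required area A ≥ P/σ_allow = 330000/117 = 2821 mm².
For a solid circular section, d ≥ √(4A/π) = 59.93 mm.

59.9 mm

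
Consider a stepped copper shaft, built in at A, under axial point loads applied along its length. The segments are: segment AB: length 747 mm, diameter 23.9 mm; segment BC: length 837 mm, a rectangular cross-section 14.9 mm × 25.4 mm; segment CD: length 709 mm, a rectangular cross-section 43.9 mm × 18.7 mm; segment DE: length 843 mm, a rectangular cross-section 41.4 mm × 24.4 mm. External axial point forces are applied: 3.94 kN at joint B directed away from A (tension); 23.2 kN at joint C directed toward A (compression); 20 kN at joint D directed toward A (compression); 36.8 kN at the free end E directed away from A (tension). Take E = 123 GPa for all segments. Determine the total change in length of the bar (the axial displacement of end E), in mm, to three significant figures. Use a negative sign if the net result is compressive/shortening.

0.219 mm

Internal axial forces (sectioning from the free end, tension +): N_DE = 36.8 kN, N_CD = 16.8 kN, N_BC = -6.4 kN, N_AB = -2.46 kN.
A_AB = 448.6 mm².
A_BC = 378.5 mm².
A_CD = 820.9 mm².
A_DE = 1010 mm².
δ_AB = -2460·747/(448.6·123000) = -0.0333 mm
δ_BC = -6400·837/(378.5·123000) = -0.1151 mm
δ_CD = 16800·709/(820.9·123000) = 0.118 mm
δ_DE = 36800·843/(1010·123000) = 0.2497 mm
δ = Σδ_i = 0.2193 mm.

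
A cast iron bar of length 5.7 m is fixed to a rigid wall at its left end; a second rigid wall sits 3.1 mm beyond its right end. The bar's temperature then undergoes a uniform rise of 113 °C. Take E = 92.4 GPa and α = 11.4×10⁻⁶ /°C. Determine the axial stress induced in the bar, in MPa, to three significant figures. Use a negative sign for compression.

Free thermal expansion αLΔT = 11.4e-6 · 5700 · 113 = 7.343 mm.
The walls engage after the gap closes; constrained expansion = 7.343 − 3.1 = 4.243 mm.
The walls impose strain ε = −(4.243)/5700 = -7.4434e-04; σ = Eε = 92400 · -7.4434e-04 = -68.78 MPa.

-68.8 MPa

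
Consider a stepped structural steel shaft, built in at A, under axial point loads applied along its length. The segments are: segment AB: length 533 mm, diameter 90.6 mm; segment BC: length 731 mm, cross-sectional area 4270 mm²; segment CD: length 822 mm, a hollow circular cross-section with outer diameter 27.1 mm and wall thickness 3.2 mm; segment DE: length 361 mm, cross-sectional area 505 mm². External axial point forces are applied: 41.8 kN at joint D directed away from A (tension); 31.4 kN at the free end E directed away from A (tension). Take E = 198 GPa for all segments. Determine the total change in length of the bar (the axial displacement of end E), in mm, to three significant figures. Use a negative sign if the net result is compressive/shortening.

Internal axial forces (sectioning from the free end, tension +): N_DE = 31.4 kN, N_CD = 73.2 kN, N_BC = 73.2 kN, N_AB = 73.2 kN.
A_AB = 6447 mm².
A_CD = 240.3 mm².
δ_AB = 73200·533/(6447·198000) = 0.03057 mm
δ_BC = 73200·731/(4270·198000) = 0.06329 mm
δ_CD = 73200·822/(240.3·198000) = 1.265 mm
δ_DE = 31400·361/(505·198000) = 0.1134 mm
δ = Σδ_i = 1.472 mm.

1.47 mm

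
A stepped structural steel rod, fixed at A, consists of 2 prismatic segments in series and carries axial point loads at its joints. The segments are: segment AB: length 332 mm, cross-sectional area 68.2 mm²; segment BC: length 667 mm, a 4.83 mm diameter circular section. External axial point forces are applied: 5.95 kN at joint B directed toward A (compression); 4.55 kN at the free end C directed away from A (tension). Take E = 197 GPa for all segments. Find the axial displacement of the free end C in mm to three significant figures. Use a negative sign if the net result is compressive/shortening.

Internal axial forces (sectioning from the free end, tension +): N_BC = 4.55 kN, N_AB = -1.4 kN.
A_BC = 18.32 mm².
δ_AB = -1400·332/(68.2·197000) = -0.0346 mm
δ_BC = 4550·667/(18.32·197000) = 0.8408 mm
δ = Σδ_i = 0.8062 mm.

0.806 mm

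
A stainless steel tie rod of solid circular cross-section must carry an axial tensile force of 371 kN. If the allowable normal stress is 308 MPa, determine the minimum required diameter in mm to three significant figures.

39.2 mm

Required area A ≥ P/σ_allow = 371000/308 = 1205 mm².
For a solid circular section, d ≥ √(4A/π) = 39.16 mm.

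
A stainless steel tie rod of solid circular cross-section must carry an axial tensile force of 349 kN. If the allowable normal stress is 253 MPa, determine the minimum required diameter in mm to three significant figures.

41.9 mm

Required area A ≥ P/σ_allow = 349000/253 = 1379 mm².
For a solid circular section, d ≥ √(4A/π) = 41.91 mm.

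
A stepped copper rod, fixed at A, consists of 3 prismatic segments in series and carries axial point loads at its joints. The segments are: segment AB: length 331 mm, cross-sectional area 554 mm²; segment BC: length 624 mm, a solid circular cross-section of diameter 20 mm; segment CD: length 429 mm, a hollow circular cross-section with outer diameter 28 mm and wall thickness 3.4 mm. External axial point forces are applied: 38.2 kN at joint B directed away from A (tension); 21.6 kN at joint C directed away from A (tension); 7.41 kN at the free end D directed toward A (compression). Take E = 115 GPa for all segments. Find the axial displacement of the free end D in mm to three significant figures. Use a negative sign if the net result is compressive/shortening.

Internal axial forces (sectioning from the free end, tension +): N_CD = -7.41 kN, N_BC = 14.19 kN, N_AB = 52.39 kN.
A_BC = 314.2 mm².
A_CD = 262.8 mm².
δ_AB = 52390·331/(554·115000) = 0.2722 mm
δ_BC = 14190·624/(314.2·115000) = 0.2451 mm
δ_CD = -7410·429/(262.8·115000) = -0.1052 mm
δ = Σδ_i = 0.4121 mm.

0.412 mm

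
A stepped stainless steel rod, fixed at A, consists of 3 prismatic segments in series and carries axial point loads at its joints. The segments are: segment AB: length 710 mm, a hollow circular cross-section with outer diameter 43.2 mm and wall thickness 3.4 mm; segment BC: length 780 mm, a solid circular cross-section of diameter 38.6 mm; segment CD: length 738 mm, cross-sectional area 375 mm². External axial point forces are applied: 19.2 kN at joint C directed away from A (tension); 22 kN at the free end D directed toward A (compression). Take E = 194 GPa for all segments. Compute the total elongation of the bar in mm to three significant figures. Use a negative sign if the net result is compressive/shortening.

-0.257 mm

Internal axial forces (sectioning from the free end, tension +): N_CD = -22 kN, N_BC = -2.8 kN, N_AB = -2.8 kN.
A_AB = 425.1 mm².
A_BC = 1170 mm².
δ_AB = -2800·710/(425.1·194000) = -0.0241 mm
δ_BC = -2800·780/(1170·194000) = -0.00962 mm
δ_CD = -22000·738/(375·194000) = -0.2232 mm
δ = Σδ_i = -0.2569 mm.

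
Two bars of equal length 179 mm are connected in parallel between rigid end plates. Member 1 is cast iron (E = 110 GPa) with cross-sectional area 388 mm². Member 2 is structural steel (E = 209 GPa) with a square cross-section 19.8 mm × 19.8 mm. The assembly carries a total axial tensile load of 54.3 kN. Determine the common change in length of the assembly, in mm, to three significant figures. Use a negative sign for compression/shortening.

0.0780 mm

A_2 = 392 mm².
Equal strain + equilibrium ⇒ each member carries load in proportion to AE: A₁E₁ = 42680000 N, A₂E₂ = 81940000 N, ΣAE = 124600000 N.
δ = PL/ΣAE = 54300·179/124600000 = 0.078 mm.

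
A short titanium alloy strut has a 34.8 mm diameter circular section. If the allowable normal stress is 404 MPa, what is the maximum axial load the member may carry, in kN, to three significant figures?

A = 951.1 mm².
P_max = σ_allow · A = 404 · 951.1 = 384300 N = 384.3 kN.

384 kN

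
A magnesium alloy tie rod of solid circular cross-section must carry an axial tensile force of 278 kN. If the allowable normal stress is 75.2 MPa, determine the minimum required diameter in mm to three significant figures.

68.6 mm

Required area A ≥ P/σ_allow = 278000/75.2 = 3697 mm².
For a solid circular section, d ≥ √(4A/π) = 68.61 mm.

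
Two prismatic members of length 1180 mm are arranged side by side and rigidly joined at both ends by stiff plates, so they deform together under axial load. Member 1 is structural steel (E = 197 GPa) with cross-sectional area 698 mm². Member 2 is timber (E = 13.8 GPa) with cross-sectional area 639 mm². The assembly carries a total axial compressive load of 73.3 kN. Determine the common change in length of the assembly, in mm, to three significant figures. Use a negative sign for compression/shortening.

-0.591 mm

Equal strain + equilibrium ⇒ each member carries load in proportion to AE: A₁E₁ = 137500000 N, A₂E₂ = 8818000 N, ΣAE = 146300000 N.
δ = PL/ΣAE = -73300·1180/146300000 = -0.5911 mm.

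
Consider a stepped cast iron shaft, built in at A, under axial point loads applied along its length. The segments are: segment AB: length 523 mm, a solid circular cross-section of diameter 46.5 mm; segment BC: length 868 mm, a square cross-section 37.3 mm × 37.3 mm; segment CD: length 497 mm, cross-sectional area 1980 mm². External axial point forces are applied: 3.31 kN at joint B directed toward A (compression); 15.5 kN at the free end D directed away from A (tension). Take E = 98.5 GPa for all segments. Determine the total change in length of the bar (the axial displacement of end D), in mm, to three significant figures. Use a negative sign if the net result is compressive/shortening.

0.176 mm

Internal axial forces (sectioning from the free end, tension +): N_CD = 15.5 kN, N_BC = 15.5 kN, N_AB = 12.19 kN.
A_AB = 1698 mm².
A_BC = 1391 mm².
δ_AB = 12190·523/(1698·98500) = 0.03811 mm
δ_BC = 15500·868/(1391·98500) = 0.09817 mm
δ_CD = 15500·497/(1980·98500) = 0.0395 mm
δ = Σδ_i = 0.1758 mm.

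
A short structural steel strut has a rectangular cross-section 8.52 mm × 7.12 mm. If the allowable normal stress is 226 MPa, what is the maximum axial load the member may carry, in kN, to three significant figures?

A = 60.66 mm².
P_max = σ_allow · A = 226 · 60.66 = 13710 N = 13.71 kN.

13.7 kN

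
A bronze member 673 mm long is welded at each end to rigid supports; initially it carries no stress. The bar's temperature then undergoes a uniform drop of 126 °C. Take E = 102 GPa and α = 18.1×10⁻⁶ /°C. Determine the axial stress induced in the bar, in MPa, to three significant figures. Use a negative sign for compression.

233 MPa

Free thermal expansion αLΔT = 18.1e-6 · 673 · -126 = -1.535 mm.
The walls impose strain ε = −(-1.535)/673 = 2.2806e-03; σ = Eε = 102000 · 2.2806e-03 = 232.6 MPa.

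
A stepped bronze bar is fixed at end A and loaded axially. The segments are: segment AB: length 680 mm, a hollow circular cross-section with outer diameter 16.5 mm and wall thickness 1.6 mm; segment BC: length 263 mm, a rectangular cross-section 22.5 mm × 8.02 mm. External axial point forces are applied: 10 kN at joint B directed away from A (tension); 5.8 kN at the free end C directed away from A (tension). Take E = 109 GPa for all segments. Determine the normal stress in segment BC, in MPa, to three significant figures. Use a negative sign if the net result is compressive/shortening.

32.1 MPa

Internal axial forces (sectioning from the free end, tension +): N_BC = 5.8 kN, N_AB = 15.8 kN.
A_BC = 180.4 mm².
σ_BC = N_BC/A_BC = 5800/180.4 = 32.14 MPa.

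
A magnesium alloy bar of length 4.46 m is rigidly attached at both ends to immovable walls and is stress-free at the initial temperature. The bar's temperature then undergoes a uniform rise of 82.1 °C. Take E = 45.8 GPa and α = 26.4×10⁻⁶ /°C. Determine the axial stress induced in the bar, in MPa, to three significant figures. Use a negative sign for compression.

-99.3 MPa

Free thermal expansion αLΔT = 26.4e-6 · 4460 · 82.1 = 9.667 mm.
The walls impose strain ε = −(9.667)/4460 = -2.1674e-03; σ = Eε = 45800 · -2.1674e-03 = -99.27 MPa.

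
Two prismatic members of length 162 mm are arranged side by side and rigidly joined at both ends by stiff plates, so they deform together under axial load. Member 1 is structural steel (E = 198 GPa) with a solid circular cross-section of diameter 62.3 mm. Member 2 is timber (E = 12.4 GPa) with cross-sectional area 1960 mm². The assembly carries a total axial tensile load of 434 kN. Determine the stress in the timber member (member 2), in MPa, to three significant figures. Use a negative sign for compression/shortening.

8.57 MPa

A_1 = 3048 mm².
Equal strain + equilibrium ⇒ each member carries load in proportion to AE: A₁E₁ = 603600000 N, A₂E₂ = 24300000 N, ΣAE = 627900000 N.
σ₂ = P·E₂/ΣAE = 434000·12400/627900000 = 8.571 MPa.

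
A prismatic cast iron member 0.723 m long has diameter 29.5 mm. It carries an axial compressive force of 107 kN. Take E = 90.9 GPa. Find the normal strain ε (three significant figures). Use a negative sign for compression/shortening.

-0.00172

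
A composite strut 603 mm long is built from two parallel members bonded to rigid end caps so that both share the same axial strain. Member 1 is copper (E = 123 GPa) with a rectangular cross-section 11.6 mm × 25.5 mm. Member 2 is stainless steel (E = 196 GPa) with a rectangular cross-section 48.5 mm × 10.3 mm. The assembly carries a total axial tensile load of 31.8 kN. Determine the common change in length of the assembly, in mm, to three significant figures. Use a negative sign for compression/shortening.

A_1 = 295.8 mm².
A_2 = 499.6 mm².
Equal strain + equilibrium ⇒ each member carries load in proportion to AE: A₁E₁ = 36380000 N, A₂E₂ = 97910000 N, ΣAE = 134300000 N.
δ = PL/ΣAE = 31800·603/134300000 = 0.1428 mm.

0.143 mm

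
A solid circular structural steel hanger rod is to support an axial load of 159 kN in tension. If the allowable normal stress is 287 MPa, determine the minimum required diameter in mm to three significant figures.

26.6 mm

Required area A ≥ P/σ_allow = 159000/287 = 554 mm².
For a solid circular section, d ≥ √(4A/π) = 26.56 mm.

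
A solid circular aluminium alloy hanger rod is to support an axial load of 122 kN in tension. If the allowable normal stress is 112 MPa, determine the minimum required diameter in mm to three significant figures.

37.2 mm

Required area A ≥ P/σ_allow = 122000/112 = 1089 mm².
For a solid circular section, d ≥ √(4A/π) = 37.24 mm.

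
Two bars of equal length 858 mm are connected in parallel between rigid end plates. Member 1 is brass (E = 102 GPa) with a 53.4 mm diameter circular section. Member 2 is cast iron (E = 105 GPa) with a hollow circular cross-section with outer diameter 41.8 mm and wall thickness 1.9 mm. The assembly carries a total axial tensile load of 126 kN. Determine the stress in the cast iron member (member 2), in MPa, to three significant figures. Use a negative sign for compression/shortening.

A_1 = 2240 mm².
A_2 = 238.2 mm².
Equal strain + equilibrium ⇒ each member carries load in proportion to AE: A₁E₁ = 228400000 N, A₂E₂ = 25010000 N, ΣAE = 253400000 N.
σ₂ = P·E₂/ΣAE = 126000·105000/253400000 = 52.2 MPa.

52.2 MPa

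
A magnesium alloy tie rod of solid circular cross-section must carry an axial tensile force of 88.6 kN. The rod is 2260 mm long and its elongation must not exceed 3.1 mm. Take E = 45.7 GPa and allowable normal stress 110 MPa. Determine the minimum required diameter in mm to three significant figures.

Required area A ≥ P/σ_allow = 88600/110 = 805.5 mm².
For a solid circular section, d ≥ √(4A/π) = 32.02 mm.
Elongation limit: A ≥ PL/(Eδ_allow) = 88600·2260/(45700·3.1) = 1413 mm² ⇒ d ≥ 42.42 mm.
The elongation limit governs.

42.4 mm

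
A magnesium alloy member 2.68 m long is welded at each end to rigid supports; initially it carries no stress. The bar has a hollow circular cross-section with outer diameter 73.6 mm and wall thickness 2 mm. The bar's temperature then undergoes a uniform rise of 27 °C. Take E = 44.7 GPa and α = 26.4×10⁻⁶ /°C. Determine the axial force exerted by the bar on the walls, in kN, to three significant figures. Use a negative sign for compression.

-14.3 kN

Free thermal expansion αLΔT = 26.4e-6 · 2680 · 27 = 1.91 mm.
The walls impose strain ε = −(1.91)/2680 = -7.1280e-04; σ = Eε = 44700 · -7.1280e-04 = -31.86 MPa.
Wall reaction R = σ·A = -31.86·449.9 = -14330 N = -14.33 kN.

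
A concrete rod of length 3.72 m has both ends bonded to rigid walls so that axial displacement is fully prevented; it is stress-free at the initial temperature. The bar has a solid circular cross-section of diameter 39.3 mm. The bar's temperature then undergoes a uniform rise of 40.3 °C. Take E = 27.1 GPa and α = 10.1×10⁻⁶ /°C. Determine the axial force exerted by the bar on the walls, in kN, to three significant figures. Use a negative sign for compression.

-13.4 kN

Free thermal expansion αLΔT = 10.1e-6 · 3720 · 40.3 = 1.514 mm.
The walls impose strain ε = −(1.514)/3720 = -4.0703e-04; σ = Eε = 27100 · -4.0703e-04 = -11.03 MPa.
Wall reaction R = σ·A = -11.03·1213 = -13380 N = -13.38 kN.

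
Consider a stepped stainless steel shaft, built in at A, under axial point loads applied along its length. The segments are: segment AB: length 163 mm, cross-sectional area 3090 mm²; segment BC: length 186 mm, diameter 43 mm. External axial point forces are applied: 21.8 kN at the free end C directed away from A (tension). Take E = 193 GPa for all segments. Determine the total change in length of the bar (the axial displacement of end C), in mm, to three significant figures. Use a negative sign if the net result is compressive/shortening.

0.0204 mm

Internal axial forces (sectioning from the free end, tension +): N_BC = 21.8 kN, N_AB = 21.8 kN.
A_BC = 1452 mm².
δ_AB = 21800·163/(3090·193000) = 0.005958 mm
δ_BC = 21800·186/(1452·193000) = 0.01447 mm
δ = Σδ_i = 0.02043 mm.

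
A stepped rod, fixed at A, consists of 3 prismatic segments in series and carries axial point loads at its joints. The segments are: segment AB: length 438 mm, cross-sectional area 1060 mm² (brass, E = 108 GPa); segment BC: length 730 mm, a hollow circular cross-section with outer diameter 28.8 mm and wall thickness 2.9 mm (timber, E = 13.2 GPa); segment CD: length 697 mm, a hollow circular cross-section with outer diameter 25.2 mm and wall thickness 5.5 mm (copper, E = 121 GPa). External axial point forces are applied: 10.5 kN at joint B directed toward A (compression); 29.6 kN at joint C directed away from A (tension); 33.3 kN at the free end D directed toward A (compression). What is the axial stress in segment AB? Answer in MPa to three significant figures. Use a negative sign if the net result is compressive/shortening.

-13.4 MPa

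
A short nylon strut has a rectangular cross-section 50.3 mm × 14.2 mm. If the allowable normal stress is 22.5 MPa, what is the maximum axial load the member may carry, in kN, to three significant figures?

16.1 kN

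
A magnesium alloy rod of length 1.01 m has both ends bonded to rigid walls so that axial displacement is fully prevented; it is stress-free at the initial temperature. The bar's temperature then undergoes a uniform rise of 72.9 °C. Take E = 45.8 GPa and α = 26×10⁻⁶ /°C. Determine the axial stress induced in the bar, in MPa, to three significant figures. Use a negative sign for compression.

-86.8 MPa

Free thermal expansion αLΔT = 26e-6 · 1010 · 72.9 = 1.914 mm.
The walls impose strain ε = −(1.914)/1010 = -1.8954e-03; σ = Eε = 45800 · -1.8954e-03 = -86.81 MPa.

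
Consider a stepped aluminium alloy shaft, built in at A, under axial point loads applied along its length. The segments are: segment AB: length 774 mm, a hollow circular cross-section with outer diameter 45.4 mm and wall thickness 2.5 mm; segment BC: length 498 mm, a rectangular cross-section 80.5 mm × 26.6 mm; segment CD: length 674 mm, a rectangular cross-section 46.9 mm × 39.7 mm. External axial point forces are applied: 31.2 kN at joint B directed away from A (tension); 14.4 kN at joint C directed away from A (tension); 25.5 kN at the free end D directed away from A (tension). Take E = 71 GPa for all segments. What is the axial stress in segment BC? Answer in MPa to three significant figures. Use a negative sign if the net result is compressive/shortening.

18.6 MPa

Internal axial forces (sectioning from the free end, tension +): N_CD = 25.5 kN, N_BC = 39.9 kN, N_AB = 71.1 kN.
A_BC = 2141 mm².
σ_BC = N_BC/A_BC = 39900/2141 = 18.63 MPa.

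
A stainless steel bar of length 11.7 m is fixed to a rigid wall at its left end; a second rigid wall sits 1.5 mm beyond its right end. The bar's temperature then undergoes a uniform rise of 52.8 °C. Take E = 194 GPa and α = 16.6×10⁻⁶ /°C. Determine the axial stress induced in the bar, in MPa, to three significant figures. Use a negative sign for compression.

-145 MPa

Free thermal expansion αLΔT = 16.6e-6 · 11700 · 52.8 = 10.25 mm.
The walls engage after the gap closes; constrained expansion = 10.25 − 1.5 = 8.755 mm.
The walls impose strain ε = −(8.755)/11700 = -7.4827e-04; σ = Eε = 194000 · -7.4827e-04 = -145.2 MPa.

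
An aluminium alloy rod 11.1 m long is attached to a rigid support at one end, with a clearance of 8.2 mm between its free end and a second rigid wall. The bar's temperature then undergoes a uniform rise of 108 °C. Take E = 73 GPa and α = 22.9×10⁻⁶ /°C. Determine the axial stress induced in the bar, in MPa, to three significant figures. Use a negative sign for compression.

Free thermal expansion αLΔT = 22.9e-6 · 11100 · 108 = 27.45 mm.
The walls engage after the gap closes; constrained expansion = 27.45 − 8.2 = 19.25 mm.
The walls impose strain ε = −(19.25)/11100 = -1.7345e-03; σ = Eε = 73000 · -1.7345e-03 = -126.6 MPa.

-127 MPa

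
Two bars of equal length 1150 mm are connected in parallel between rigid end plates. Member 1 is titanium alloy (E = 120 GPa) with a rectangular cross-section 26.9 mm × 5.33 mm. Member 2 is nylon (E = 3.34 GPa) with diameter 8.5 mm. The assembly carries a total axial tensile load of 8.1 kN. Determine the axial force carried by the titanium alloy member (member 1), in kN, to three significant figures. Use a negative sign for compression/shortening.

8.01 kN

A_1 = 143.4 mm².
A_2 = 56.75 mm².
Equal strain + equilibrium ⇒ each member carries load in proportion to AE: A₁E₁ = 17210000 N, A₂E₂ = 189500 N, ΣAE = 17390000 N.
F₁ = P·A₁E₁/ΣAE = 8100·17210000/17390000 = 8012 N.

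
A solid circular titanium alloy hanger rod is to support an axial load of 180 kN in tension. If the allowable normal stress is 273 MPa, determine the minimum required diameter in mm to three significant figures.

29.0 mm

Required area A ≥ P/σ_allow = 180000/273 = 659.3 mm².
For a solid circular section, d ≥ √(4A/π) = 28.97 mm.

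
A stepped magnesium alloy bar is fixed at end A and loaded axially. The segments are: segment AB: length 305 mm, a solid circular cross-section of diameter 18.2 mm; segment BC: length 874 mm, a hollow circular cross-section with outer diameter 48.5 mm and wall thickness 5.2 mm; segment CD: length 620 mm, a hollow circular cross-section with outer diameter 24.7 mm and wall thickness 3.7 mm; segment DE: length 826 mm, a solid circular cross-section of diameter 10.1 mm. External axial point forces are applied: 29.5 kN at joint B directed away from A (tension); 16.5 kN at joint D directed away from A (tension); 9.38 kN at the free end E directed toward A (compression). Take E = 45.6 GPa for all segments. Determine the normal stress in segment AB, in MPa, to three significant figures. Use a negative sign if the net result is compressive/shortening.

Internal axial forces (sectioning from the free end, tension +): N_DE = -9.38 kN, N_CD = 7.12 kN, N_BC = 7.12 kN, N_AB = 36.62 kN.
A_AB = 260.2 mm².
σ_AB = N_AB/A_AB = 36620/260.2 = 140.8 MPa.

141 MPa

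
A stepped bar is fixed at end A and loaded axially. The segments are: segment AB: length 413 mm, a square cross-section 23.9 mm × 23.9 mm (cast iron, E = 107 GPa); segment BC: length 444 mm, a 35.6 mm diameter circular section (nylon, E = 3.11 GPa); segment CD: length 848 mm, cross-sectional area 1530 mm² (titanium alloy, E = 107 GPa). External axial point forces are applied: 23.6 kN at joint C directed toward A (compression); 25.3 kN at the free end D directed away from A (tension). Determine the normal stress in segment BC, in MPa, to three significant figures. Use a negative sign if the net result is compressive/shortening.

1.71 MPa

Internal axial forces (sectioning from the free end, tension +): N_CD = 25.3 kN, N_BC = 1.7 kN, N_AB = 1.7 kN.
A_BC = 995.4 mm².
σ_BC = N_BC/A_BC = 1700/995.4 = 1.708 MPa.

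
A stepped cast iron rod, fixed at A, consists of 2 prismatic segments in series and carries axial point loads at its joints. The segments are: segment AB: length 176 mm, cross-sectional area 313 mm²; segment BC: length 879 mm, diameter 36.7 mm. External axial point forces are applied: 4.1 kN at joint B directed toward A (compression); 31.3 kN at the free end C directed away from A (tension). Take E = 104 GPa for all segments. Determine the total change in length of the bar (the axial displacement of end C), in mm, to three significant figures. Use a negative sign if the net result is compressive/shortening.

Internal axial forces (sectioning from the free end, tension +): N_BC = 31.3 kN, N_AB = 27.2 kN.
A_BC = 1058 mm².
δ_AB = 27200·176/(313·104000) = 0.1471 mm
δ_BC = 31300·879/(1058·104000) = 0.2501 mm
δ = Σδ_i = 0.3971 mm.

0.397 mm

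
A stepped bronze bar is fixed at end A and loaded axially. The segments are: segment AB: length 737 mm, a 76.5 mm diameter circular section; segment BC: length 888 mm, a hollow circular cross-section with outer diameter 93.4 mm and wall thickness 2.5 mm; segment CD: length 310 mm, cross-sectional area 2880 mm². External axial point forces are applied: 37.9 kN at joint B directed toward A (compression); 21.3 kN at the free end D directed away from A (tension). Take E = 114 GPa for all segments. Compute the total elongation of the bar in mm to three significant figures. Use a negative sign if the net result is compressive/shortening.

0.229 mm

Internal axial forces (sectioning from the free end, tension +): N_CD = 21.3 kN, N_BC = 21.3 kN, N_AB = -16.6 kN.
A_AB = 4596 mm².
A_BC = 713.9 mm².
δ_AB = -16600·737/(4596·114000) = -0.02335 mm
δ_BC = 21300·888/(713.9·114000) = 0.2324 mm
δ_CD = 21300·310/(2880·114000) = 0.02011 mm
δ = Σδ_i = 0.2292 mm.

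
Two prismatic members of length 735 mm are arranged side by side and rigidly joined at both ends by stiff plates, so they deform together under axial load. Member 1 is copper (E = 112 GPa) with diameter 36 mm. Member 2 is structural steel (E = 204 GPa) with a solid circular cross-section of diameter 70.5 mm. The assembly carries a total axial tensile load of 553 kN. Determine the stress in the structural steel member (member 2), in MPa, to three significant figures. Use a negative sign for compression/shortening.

A_1 = 1018 mm².
A_2 = 3904 mm².
Equal strain + equilibrium ⇒ each member carries load in proportion to AE: A₁E₁ = 114000000 N, A₂E₂ = 796300000 N, ΣAE = 910300000 N.
σ₂ = P·E₂/ΣAE = 553000·204000/910300000 = 123.9 MPa.

124 MPa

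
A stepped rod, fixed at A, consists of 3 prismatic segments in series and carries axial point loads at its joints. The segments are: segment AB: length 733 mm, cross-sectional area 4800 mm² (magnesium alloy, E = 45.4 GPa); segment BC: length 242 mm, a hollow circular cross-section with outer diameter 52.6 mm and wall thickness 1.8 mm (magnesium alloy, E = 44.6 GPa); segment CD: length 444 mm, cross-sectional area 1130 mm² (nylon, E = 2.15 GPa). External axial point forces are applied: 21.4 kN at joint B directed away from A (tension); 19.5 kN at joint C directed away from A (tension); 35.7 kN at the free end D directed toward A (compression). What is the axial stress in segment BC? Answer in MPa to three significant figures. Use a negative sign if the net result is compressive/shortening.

Internal axial forces (sectioning from the free end, tension +): N_CD = -35.7 kN, N_BC = -16.2 kN, N_AB = 5.2 kN.
A_BC = 287.3 mm².
σ_BC = N_BC/A_BC = -16200/287.3 = -56.39 MPa.

-56.4 MPa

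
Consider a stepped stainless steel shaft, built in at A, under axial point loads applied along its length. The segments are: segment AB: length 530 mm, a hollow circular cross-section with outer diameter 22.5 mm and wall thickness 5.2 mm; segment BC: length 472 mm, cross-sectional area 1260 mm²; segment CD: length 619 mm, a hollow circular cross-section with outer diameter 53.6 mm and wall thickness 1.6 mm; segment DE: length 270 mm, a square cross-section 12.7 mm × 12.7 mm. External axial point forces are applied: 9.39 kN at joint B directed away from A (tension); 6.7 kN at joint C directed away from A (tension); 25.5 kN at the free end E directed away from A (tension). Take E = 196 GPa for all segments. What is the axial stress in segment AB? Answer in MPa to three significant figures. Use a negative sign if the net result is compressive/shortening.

Internal axial forces (sectioning from the free end, tension +): N_DE = 25.5 kN, N_CD = 25.5 kN, N_BC = 32.2 kN, N_AB = 41.59 kN.
A_AB = 282.6 mm².
σ_AB = N_AB/A_AB = 41590/282.6 = 147.2 MPa.

147 MPa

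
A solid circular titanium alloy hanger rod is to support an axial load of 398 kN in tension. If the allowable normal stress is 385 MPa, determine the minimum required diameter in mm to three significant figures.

36.3 mm

Required area A ≥ P/σ_allow = 398000/385 = 1034 mm².
For a solid circular section, d ≥ √(4A/π) = 36.28 mm.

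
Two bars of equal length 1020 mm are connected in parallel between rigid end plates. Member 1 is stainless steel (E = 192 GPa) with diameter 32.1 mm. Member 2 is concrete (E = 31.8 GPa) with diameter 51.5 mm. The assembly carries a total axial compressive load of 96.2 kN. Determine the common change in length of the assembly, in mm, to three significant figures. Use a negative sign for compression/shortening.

A_1 = 809.3 mm².
A_2 = 2083 mm².
Equal strain + equilibrium ⇒ each member carries load in proportion to AE: A₁E₁ = 155400000 N, A₂E₂ = 66240000 N, ΣAE = 221600000 N.
δ = PL/ΣAE = -96200·1020/221600000 = -0.4428 mm.

-0.443 mm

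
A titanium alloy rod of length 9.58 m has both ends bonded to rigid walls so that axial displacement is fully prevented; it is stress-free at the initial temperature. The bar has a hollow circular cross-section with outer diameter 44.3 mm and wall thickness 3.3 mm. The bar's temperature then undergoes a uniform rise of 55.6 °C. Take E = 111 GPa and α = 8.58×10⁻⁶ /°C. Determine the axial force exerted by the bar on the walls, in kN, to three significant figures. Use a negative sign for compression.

-22.5 kN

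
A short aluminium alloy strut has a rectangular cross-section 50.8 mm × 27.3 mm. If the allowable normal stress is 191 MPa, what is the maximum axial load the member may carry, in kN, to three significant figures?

265 kN

A = 1387 mm².
P_max = σ_allow · A = 191 · 1387 = 264900 N = 264.9 kN.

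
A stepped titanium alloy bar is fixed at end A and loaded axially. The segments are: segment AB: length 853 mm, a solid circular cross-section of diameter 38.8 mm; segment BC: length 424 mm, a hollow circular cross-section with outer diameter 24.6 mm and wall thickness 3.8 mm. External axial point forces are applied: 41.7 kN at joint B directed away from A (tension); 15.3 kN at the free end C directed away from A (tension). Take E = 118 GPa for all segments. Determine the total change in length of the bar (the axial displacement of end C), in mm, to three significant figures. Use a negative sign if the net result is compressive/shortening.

Internal axial forces (sectioning from the free end, tension +): N_BC = 15.3 kN, N_AB = 57 kN.
A_AB = 1182 mm².
A_BC = 248.3 mm².
δ_AB = 57000·853/(1182·118000) = 0.3485 mm
δ_BC = 15300·424/(248.3·118000) = 0.2214 mm
δ = Σδ_i = 0.5699 mm.

0.570 mm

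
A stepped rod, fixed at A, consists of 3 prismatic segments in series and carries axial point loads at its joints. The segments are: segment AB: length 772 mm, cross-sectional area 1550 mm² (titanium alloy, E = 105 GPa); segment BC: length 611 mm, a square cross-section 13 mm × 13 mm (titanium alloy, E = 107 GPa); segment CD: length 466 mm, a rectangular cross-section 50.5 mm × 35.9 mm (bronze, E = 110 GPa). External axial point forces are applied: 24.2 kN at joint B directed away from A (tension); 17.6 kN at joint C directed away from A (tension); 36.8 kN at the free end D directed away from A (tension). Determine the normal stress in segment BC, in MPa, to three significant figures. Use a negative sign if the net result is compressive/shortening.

322 MPa

Internal axial forces (sectioning from the free end, tension +): N_CD = 36.8 kN, N_BC = 54.4 kN, N_AB = 78.6 kN.
A_BC = 169 mm².
σ_BC = N_BC/A_BC = 54400/169 = 321.9 MPa.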